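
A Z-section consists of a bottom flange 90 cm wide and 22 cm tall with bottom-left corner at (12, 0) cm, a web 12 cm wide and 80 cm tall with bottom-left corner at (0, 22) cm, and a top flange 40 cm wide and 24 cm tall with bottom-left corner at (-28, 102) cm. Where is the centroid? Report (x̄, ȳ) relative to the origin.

bottom flange: A = 90 × 22 = 1980.00, centroid at (57.00, 11.00).
web: A = 12 × 80 = 960.00, centroid at (6.00, 62.00).
top flange: A = 40 × 24 = 960.00, centroid at (-8.00, 114.00).
ΣA = 3900.00 cm², ΣAx̄ = 110940.00 cm³, ΣAȳ = 190740.00 cm³.
x̄ = 110940.00/3900.00 = 28.45 cm; ȳ = 190740.00/3900.00 = 48.91 cm.

x̄ = 28.45 cm, ȳ = 48.91 cm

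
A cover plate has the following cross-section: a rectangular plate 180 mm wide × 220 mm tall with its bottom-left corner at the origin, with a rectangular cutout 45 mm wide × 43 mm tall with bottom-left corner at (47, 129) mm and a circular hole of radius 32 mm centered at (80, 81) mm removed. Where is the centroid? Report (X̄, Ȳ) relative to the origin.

plate: A = 180 × 220 = 39600.00, centroid at (90.00, 110.00).
hole 1: A = −(45 × 43) = -1935.00, centroid at (69.50, 150.50).
hole 2: A = −π·32² = -3216.99, centroid at (80.00, 81.00).
ΣA = 34448.01 mm²
ΣAX̄ = (39600.00)(90.00) + (-1935.00)(69.50) + (-3216.99)(80.00) = 3172158.23 mm³
ΣAȲ = (39600.00)(110.00) + (-1935.00)(150.50) + (-3216.99)(81.00) = 3804206.24 mm³
X̄ = 3172158.23 / 34448.01 = 92.09 mm
Ȳ = 3804206.24 / 34448.01 = 110.43 mm

X̄ = 92.09 mm, Ȳ = 110.43 mm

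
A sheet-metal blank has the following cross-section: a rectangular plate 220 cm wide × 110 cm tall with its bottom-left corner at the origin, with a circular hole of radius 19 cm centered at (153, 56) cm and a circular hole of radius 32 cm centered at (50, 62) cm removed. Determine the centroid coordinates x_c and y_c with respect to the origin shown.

Part | A | x̄ᵢ | ȳᵢ | A·x̄ᵢ | A·ȳᵢ
plate | 24200.00 | 110.00 | 55.00 | 2662000.00 | 1331000.00
hole 1 | -1134.11 | 153.00 | 56.00 | -173519.59 | -63510.44
hole 2 | -3216.99 | 50.00 | 62.00 | -160849.54 | -199453.43
Σ | 19848.89 |  |  | 2327630.87 | 1068036.13
x_c = 2327630.87 / 19848.89 = 117.27 cm
y_c = 1068036.13 / 19848.89 = 53.81 cm

x_c = 117.27 cm, y_c = 53.81 cm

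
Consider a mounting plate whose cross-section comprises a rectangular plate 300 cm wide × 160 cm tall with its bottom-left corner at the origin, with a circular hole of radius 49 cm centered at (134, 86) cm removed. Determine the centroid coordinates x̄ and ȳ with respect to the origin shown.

x̄ = 152.98 cm, ȳ = 78.88 cm

plate: A = 300 × 160 = 48000.00, centroid at (150.00, 80.00).
hole: A = −π·49² = -7542.96, centroid at (134.00, 86.00).
ΣA = 40457.04 cm², ΣAx̄ = 6189242.83 cm³, ΣAȳ = 3191305.10 cm³.
x̄ = 6189242.83/40457.04 = 152.98 cm; ȳ = 3191305.10/40457.04 = 78.88 cm.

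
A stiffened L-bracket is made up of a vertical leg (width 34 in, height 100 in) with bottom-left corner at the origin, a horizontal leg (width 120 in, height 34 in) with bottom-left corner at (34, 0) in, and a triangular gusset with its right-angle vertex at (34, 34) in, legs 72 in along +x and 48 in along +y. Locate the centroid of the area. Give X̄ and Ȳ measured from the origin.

Part | A | x̄ᵢ | ȳᵢ | A·x̄ᵢ | A·ȳᵢ
vertical leg | 3400.00 | 17.00 | 50.00 | 57800.00 | 170000.00
horizontal leg | 4080.00 | 94.00 | 17.00 | 383520.00 | 69360.00
gusset | 1728.00 | 58.00 | 50.00 | 100224.00 | 86400.00
Σ | 9208.00 |  |  | 541544.00 | 325760.00
X̄ = 541544.00 / 9208.00 = 58.81 in
Ȳ = 325760.00 / 9208.00 = 35.38 in

X̄ = 58.81 in, Ȳ = 35.38 in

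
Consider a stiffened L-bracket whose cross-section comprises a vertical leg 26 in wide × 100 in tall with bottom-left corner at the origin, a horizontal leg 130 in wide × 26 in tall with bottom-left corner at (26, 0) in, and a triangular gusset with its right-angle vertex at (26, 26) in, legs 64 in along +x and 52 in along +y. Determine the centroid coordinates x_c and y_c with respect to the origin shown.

x_c = 54.96 in, y_c = 32.19 in

vertical leg: A = 26 × 100 = 2600.00, centroid at (13.00, 50.00).
horizontal leg: A = 130 × 26 = 3380.00, centroid at (91.00, 13.00).
gusset: A = ½·64·52 = 1664.00, centroid at (47.33, 43.33).
ΣA = 7644.00 in²
ΣAx_c = (2600.00)(13.00) + (3380.00)(91.00) + (1664.00)(47.33) = 420142.67 in³
ΣAy_c = (2600.00)(50.00) + (3380.00)(13.00) + (1664.00)(43.33) = 246046.67 in³
x_c = 420142.67 / 7644.00 = 54.96 in
y_c = 246046.67 / 7644.00 = 32.19 in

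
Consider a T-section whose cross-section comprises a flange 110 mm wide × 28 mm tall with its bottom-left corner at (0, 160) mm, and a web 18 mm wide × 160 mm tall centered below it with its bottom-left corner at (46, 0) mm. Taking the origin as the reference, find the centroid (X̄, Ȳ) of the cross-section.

X̄ = 55.00 mm, Ȳ = 128.58 mm

web: A = 18 × 160 = 2880.00, centroid at (55.00, 80.00).
flange: A = 110 × 28 = 3080.00, centroid at (55.00, 174.00).
ΣA = 5960.00 mm², ΣAX̄ = 327800.00 mm³, ΣAȲ = 766320.00 mm³.
X̄ = 327800.00/5960.00 = 55.00 mm; Ȳ = 766320.00/5960.00 = 128.58 mm.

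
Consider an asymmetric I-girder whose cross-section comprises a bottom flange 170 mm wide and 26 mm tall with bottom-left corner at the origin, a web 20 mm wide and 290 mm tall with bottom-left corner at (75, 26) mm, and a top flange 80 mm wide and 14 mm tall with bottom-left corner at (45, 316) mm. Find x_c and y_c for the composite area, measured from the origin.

x_c = 85.00 mm, y_c = 124.43 mm

bottom flange: A = 170 × 26 = 4420.00, centroid at (85.00, 13.00).
web: A = 20 × 290 = 5800.00, centroid at (85.00, 171.00).
top flange: A = 80 × 14 = 1120.00, centroid at (85.00, 323.00).
ΣA = 11340.00 mm²
ΣAx_c = (4420.00)(85.00) + (5800.00)(85.00) + (1120.00)(85.00) = 963900.00 mm³
ΣAy_c = (4420.00)(13.00) + (5800.00)(171.00) + (1120.00)(323.00) = 1411020.00 mm³
x_c = 963900.00 / 11340.00 = 85.00 mm
y_c = 1411020.00 / 11340.00 = 124.43 mm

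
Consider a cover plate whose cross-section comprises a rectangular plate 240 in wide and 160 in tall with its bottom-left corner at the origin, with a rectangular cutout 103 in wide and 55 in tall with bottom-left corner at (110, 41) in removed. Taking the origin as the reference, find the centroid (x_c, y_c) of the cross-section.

x_c = 112.82 in, y_c = 81.99 in

plate: A = 240 × 160 = 38400.00, centroid at (120.00, 80.00).
hole: A = −(103 × 55) = -5665.00, centroid at (161.50, 68.50).
ΣA = 32735.00 in², ΣAx_c = 3693102.50 in³, ΣAy_c = 2683947.50 in³.
x_c = 3693102.50/32735.00 = 112.82 in; y_c = 2683947.50/32735.00 = 81.99 in.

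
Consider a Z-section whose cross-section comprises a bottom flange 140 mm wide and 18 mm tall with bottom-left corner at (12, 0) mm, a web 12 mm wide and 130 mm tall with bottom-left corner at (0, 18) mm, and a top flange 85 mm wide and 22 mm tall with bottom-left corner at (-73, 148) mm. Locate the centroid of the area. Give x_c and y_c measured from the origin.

x_c = 26.72 mm, y_c = 75.54 mm

bottom flange: A = 140 × 18 = 2520.00, centroid at (82.00, 9.00).
web: A = 12 × 130 = 1560.00, centroid at (6.00, 83.00).
top flange: A = 85 × 22 = 1870.00, centroid at (-30.50, 159.00).
ΣA = 5950.00 mm²
ΣAx_c = (2520.00)(82.00) + (1560.00)(6.00) + (1870.00)(-30.50) = 158965.00 mm³
ΣAy_c = (2520.00)(9.00) + (1560.00)(83.00) + (1870.00)(159.00) = 449490.00 mm³
x_c = 158965.00 / 5950.00 = 26.72 mm
y_c = 449490.00 / 5950.00 = 75.54 mm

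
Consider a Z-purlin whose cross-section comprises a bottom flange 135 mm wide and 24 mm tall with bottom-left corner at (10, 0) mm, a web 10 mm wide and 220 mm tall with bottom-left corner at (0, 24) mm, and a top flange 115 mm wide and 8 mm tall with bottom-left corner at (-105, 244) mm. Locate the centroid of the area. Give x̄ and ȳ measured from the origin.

x̄ = 34.34 mm, ȳ = 88.34 mm

bottom flange: A = 135 × 24 = 3240.00, centroid at (77.50, 12.00).
web: A = 10 × 220 = 2200.00, centroid at (5.00, 134.00).
top flange: A = 115 × 8 = 920.00, centroid at (-47.50, 248.00).
ΣA = 6360.00 mm²
ΣAx̄ = (3240.00)(77.50) + (2200.00)(5.00) + (920.00)(-47.50) = 218400.00 mm³
ΣAȳ = (3240.00)(12.00) + (2200.00)(134.00) + (920.00)(248.00) = 561840.00 mm³
x̄ = 218400.00 / 6360.00 = 34.34 mm
ȳ = 561840.00 / 6360.00 = 88.34 mm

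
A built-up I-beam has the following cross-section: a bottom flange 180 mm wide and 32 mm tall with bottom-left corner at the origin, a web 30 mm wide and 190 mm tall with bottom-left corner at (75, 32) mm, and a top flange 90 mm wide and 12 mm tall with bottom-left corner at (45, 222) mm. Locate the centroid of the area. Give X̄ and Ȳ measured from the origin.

bottom flange: A = 180 × 32 = 5760.00, centroid at (90.00, 16.00).
web: A = 30 × 190 = 5700.00, centroid at (90.00, 127.00).
top flange: A = 90 × 12 = 1080.00, centroid at (90.00, 228.00).
ΣA = 12540.00 mm²
ΣAX̄ = (5760.00)(90.00) + (5700.00)(90.00) + (1080.00)(90.00) = 1128600.00 mm³
ΣAȲ = (5760.00)(16.00) + (5700.00)(127.00) + (1080.00)(228.00) = 1062300.00 mm³
X̄ = 1128600.00 / 12540.00 = 90.00 mm
Ȳ = 1062300.00 / 12540.00 = 84.71 mm

X̄ = 90.00 mm, Ȳ = 84.71 mm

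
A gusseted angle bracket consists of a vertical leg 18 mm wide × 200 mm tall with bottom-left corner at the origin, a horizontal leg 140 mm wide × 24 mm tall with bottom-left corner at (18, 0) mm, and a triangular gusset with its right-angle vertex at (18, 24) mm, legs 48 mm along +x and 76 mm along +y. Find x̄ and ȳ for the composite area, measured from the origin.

x̄ = 44.41 mm, ȳ = 55.82 mm

vertical leg: A = 18 × 200 = 3600.00, centroid at (9.00, 100.00).
horizontal leg: A = 140 × 24 = 3360.00, centroid at (88.00, 12.00).
gusset: A = ½·48·76 = 1824.00, centroid at (34.00, 49.33).
ΣA = 8784.00 mm²
ΣAx̄ = (3600.00)(9.00) + (3360.00)(88.00) + (1824.00)(34.00) = 390096.00 mm³
ΣAȳ = (3600.00)(100.00) + (3360.00)(12.00) + (1824.00)(49.33) = 490304.00 mm³
x̄ = 390096.00 / 8784.00 = 44.41 mm
ȳ = 490304.00 / 8784.00 = 55.82 mm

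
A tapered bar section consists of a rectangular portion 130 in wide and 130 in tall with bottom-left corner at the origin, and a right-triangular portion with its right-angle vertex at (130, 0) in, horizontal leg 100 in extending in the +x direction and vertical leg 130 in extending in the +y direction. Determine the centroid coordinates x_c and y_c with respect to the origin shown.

x_c = 92.31 in, y_c = 58.98 in

rectangular portion: A = 130 × 130 = 16900.00, centroid at (65.00, 65.00).
triangular portion: A = ½·100·130 = 6500.00, centroid at (163.33, 43.33).
ΣA = 23400.00 in²
ΣAx_c = (16900.00)(65.00) + (6500.00)(163.33) = 2160166.67 in³
ΣAy_c = (16900.00)(65.00) + (6500.00)(43.33) = 1380166.67 in³
x_c = 2160166.67 / 23400.00 = 92.31 in
y_c = 1380166.67 / 23400.00 = 58.98 in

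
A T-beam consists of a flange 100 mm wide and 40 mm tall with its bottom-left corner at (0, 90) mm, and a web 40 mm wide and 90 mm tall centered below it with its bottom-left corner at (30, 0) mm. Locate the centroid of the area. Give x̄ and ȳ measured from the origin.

web: A = 40 × 90 = 3600.00, centroid at (50.00, 45.00).
flange: A = 100 × 40 = 4000.00, centroid at (50.00, 110.00).
ΣA = 7600.00 mm²
ΣAx̄ = (3600.00)(50.00) + (4000.00)(50.00) = 380000.00 mm³
ΣAȳ = (3600.00)(45.00) + (4000.00)(110.00) = 602000.00 mm³
x̄ = 380000.00 / 7600.00 = 50.00 mm
ȳ = 602000.00 / 7600.00 = 79.21 mm

x̄ = 50.00 mm, ȳ = 79.21 mm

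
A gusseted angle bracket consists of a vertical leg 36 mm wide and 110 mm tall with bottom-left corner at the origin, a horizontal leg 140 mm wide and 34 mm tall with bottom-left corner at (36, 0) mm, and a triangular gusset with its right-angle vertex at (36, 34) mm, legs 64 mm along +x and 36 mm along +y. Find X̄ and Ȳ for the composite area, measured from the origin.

X̄ = 65.02 mm, Ȳ = 35.63 mm

vertical leg: A = 36 × 110 = 3960.00, centroid at (18.00, 55.00).
horizontal leg: A = 140 × 34 = 4760.00, centroid at (106.00, 17.00).
gusset: A = ½·64·36 = 1152.00, centroid at (57.33, 46.00).
ΣA = 9872.00 mm², ΣAX̄ = 641888.00 mm³, ΣAȲ = 351712.00 mm³.
X̄ = 641888.00/9872.00 = 65.02 mm; Ȳ = 351712.00/9872.00 = 35.63 mm.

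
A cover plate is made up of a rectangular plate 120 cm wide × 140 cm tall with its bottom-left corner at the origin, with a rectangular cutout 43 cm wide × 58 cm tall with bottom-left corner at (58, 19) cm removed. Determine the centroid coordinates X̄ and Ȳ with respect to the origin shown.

plate: A = 120 × 140 = 16800.00, centroid at (60.00, 70.00).
hole: A = −(43 × 58) = -2494.00, centroid at (79.50, 48.00).
ΣA = 14306.00 cm²
ΣAX̄ = (16800.00)(60.00) + (-2494.00)(79.50) = 809727.00 cm³
ΣAȲ = (16800.00)(70.00) + (-2494.00)(48.00) = 1056288.00 cm³
X̄ = 809727.00 / 14306.00 = 56.60 cm
Ȳ = 1056288.00 / 14306.00 = 73.84 cm

X̄ = 56.60 cm, Ȳ = 73.84 cm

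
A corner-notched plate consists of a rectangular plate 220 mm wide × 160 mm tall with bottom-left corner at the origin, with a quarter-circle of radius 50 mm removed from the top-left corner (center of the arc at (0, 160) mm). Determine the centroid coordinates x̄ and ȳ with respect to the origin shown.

plate: A = 220 × 160 = 35200.00, centroid at (110.00, 80.00).
removed quarter-circle: A = −¼π·50² = -1963.50, centroid at (21.22, 138.78).
ΣA = 33236.50 mm², ΣAx̄ = 3830333.33 mm³, ΣAȳ = 2543507.40 mm³.
x̄ = 3830333.33/33236.50 = 115.24 mm; ȳ = 2543507.40/33236.50 = 76.53 mm.

x̄ = 115.24 mm, ȳ = 76.53 mm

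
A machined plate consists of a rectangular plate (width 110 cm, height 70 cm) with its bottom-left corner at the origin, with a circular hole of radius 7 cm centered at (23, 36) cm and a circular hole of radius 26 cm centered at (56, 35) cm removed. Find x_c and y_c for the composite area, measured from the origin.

x_c = 55.52 cm, y_c = 34.97 cm

plate: A = 110 × 70 = 7700.00, centroid at (55.00, 35.00).
hole 1: A = −π·7² = -153.94, centroid at (23.00, 36.00).
hole 2: A = −π·26² = -2123.72, centroid at (56.00, 35.00).
ΣA = 5422.35 cm²
ΣAx_c = (7700.00)(55.00) + (-153.94)(23.00) + (-2123.72)(56.00) = 301031.29 cm³
ΣAy_c = (7700.00)(35.00) + (-153.94)(36.00) + (-2123.72)(35.00) = 189628.15 cm³
x_c = 301031.29 / 5422.35 = 55.52 cm
y_c = 189628.15 / 5422.35 = 34.97 cm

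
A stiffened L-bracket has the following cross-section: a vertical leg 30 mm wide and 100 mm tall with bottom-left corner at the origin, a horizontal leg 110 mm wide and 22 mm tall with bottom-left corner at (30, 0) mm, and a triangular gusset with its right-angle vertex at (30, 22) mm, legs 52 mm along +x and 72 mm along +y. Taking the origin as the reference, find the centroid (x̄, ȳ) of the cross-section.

vertical leg: A = 30 × 100 = 3000.00, centroid at (15.00, 50.00).
horizontal leg: A = 110 × 22 = 2420.00, centroid at (85.00, 11.00).
gusset: A = ½·52·72 = 1872.00, centroid at (47.33, 46.00).
ΣA = 7292.00 mm², ΣAx̄ = 339308.00 mm³, ΣAȳ = 262732.00 mm³.
x̄ = 339308.00/7292.00 = 46.53 mm; ȳ = 262732.00/7292.00 = 36.03 mm.

x̄ = 46.53 mm, ȳ = 36.03 mm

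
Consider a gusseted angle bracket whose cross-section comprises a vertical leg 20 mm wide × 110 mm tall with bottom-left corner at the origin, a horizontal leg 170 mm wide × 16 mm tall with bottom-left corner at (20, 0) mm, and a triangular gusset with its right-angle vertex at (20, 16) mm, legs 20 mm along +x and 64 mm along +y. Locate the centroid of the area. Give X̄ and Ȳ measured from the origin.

Part | A | x̄ᵢ | ȳᵢ | A·x̄ᵢ | A·ȳᵢ
vertical leg | 2200.00 | 10.00 | 55.00 | 22000.00 | 121000.00
horizontal leg | 2720.00 | 105.00 | 8.00 | 285600.00 | 21760.00
gusset | 640.00 | 26.67 | 37.33 | 17066.67 | 23893.33
Σ | 5560.00 |  |  | 324666.67 | 166653.33
X̄ = 324666.67 / 5560.00 = 58.39 mm
Ȳ = 166653.33 / 5560.00 = 29.97 mm

X̄ = 58.39 mm, Ȳ = 29.97 mm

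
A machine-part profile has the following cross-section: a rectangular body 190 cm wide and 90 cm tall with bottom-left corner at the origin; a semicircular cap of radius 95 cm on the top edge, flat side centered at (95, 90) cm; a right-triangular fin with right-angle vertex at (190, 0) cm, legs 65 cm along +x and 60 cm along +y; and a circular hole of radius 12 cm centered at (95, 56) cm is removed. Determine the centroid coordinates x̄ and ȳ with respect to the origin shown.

x̄ = 101.94 cm, ȳ = 80.27 cm

rectangular body: A = 190 × 90 = 17100.00, centroid at (95.00, 45.00).
semicircular top: A = ½π·95² = 14176.44, centroid at (95.00, 130.32).
triangular fin: A = ½·65·60 = 1950.00, centroid at (211.67, 20.00).
hole: A = −π·12² = -452.39, centroid at (95.00, 56.00).
ΣA = 32774.05 cm², ΣAx̄ = 3341034.51 cm³, ΣAȳ = 2630628.85 cm³.
x̄ = 3341034.51/32774.05 = 101.94 cm; ȳ = 2630628.85/32774.05 = 80.27 cm.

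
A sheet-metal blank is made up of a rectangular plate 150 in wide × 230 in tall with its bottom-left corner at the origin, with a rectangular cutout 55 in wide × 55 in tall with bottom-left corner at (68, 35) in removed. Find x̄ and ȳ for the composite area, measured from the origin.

plate: A = 150 × 230 = 34500.00, centroid at (75.00, 115.00).
hole: A = −(55 × 55) = -3025.00, centroid at (95.50, 62.50).
ΣA = 31475.00 in², ΣAx̄ = 2298612.50 in³, ΣAȳ = 3778437.50 in³.
x̄ = 2298612.50/31475.00 = 73.03 in; ȳ = 3778437.50/31475.00 = 120.05 in.

x̄ = 73.03 in, ȳ = 120.05 in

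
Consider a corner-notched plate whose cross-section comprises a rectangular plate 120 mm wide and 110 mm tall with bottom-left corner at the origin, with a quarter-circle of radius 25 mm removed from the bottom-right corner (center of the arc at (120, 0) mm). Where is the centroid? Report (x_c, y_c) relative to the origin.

x_c = 58.09 mm, y_c = 56.71 mm

plate: A = 120 × 110 = 13200.00, centroid at (60.00, 55.00).
removed quarter-circle: A = −¼π·25² = -490.87, centroid at (109.39, 10.61).
ΣA = 12709.13 mm², ΣAx_c = 738303.47 mm³, ΣAy_c = 720791.67 mm³.
x_c = 738303.47/12709.13 = 58.09 mm; y_c = 720791.67/12709.13 = 56.71 mm.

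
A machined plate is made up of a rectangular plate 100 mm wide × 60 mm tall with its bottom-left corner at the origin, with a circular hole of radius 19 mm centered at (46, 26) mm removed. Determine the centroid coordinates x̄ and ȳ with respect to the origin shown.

Part | A | x̄ᵢ | ȳᵢ | A·x̄ᵢ | A·ȳᵢ
plate | 6000.00 | 50.00 | 30.00 | 300000.00 | 180000.00
hole | -1134.11 | 46.00 | 26.00 | -52169.29 | -29486.99
Σ | 4865.89 |  |  | 247830.71 | 150513.01
x̄ = 247830.71 / 4865.89 = 50.93 mm
ȳ = 150513.01 / 4865.89 = 30.93 mm

x̄ = 50.93 mm, ȳ = 30.93 mm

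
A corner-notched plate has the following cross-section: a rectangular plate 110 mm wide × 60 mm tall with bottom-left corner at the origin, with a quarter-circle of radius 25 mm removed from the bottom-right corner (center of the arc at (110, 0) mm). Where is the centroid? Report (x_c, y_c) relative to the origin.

x_c = 51.43 mm, y_c = 31.56 mm

plate: A = 110 × 60 = 6600.00, centroid at (55.00, 30.00).
removed quarter-circle: A = −¼π·25² = -490.87, centroid at (99.39, 10.61).
ΣA = 6109.13 mm²
ΣAx_c = (6600.00)(55.00) + (-490.87)(99.39) = 314212.21 mm³
ΣAy_c = (6600.00)(30.00) + (-490.87)(10.61) = 192791.67 mm³
x_c = 314212.21 / 6109.13 = 51.43 mm
y_c = 192791.67 / 6109.13 = 31.56 mm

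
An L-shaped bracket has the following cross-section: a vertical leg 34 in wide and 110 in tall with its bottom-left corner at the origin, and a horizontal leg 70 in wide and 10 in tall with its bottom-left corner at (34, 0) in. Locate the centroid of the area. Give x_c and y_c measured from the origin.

x_c = 25.20 in, y_c = 47.12 in

vertical leg: A = 34 × 110 = 3740.00, centroid at (17.00, 55.00).
horizontal leg: A = 70 × 10 = 700.00, centroid at (69.00, 5.00).
ΣA = 4440.00 in², ΣAx_c = 111880.00 in³, ΣAy_c = 209200.00 in³.
x_c = 111880.00/4440.00 = 25.20 in; y_c = 209200.00/4440.00 = 47.12 in.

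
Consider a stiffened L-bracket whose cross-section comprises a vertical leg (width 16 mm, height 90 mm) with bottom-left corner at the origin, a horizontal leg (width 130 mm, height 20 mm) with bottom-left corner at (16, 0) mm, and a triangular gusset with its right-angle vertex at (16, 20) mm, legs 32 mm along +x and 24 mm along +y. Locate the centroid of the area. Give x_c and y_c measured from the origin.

Part | A | x̄ᵢ | ȳᵢ | A·x̄ᵢ | A·ȳᵢ
vertical leg | 1440.00 | 8.00 | 45.00 | 11520.00 | 64800.00
horizontal leg | 2600.00 | 81.00 | 10.00 | 210600.00 | 26000.00
gusset | 384.00 | 26.67 | 28.00 | 10240.00 | 10752.00
Σ | 4424.00 |  |  | 232360.00 | 101552.00
x_c = 232360.00 / 4424.00 = 52.52 mm
y_c = 101552.00 / 4424.00 = 22.95 mm

x_c = 52.52 mm, y_c = 22.95 mm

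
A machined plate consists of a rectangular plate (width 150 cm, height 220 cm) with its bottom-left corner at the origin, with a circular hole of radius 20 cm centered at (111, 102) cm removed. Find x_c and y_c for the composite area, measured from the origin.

x_c = 73.57 cm, y_c = 110.32 cm

plate: A = 150 × 220 = 33000.00, centroid at (75.00, 110.00).
hole: A = −π·20² = -1256.64, centroid at (111.00, 102.00).
ΣA = 31743.36 cm²
ΣAx_c = (33000.00)(75.00) + (-1256.64)(111.00) = 2335513.29 cm³
ΣAy_c = (33000.00)(110.00) + (-1256.64)(102.00) = 3501823.02 cm³
x_c = 2335513.29 / 31743.36 = 73.57 cm
y_c = 3501823.02 / 31743.36 = 110.32 cm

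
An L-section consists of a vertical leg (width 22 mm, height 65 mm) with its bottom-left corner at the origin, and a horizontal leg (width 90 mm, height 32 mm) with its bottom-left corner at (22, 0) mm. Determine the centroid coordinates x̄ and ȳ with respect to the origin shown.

x̄ = 48.42 mm, ȳ = 21.47 mm

vertical leg: A = 22 × 65 = 1430.00, centroid at (11.00, 32.50).
horizontal leg: A = 90 × 32 = 2880.00, centroid at (67.00, 16.00).
ΣA = 4310.00 mm²
ΣAx̄ = (1430.00)(11.00) + (2880.00)(67.00) = 208690.00 mm³
ΣAȳ = (1430.00)(32.50) + (2880.00)(16.00) = 92555.00 mm³
x̄ = 208690.00 / 4310.00 = 48.42 mm
ȳ = 92555.00 / 4310.00 = 21.47 mm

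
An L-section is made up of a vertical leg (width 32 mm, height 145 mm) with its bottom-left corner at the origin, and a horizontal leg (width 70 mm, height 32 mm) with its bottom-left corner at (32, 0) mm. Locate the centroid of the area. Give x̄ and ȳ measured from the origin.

vertical leg: A = 32 × 145 = 4640.00, centroid at (16.00, 72.50).
horizontal leg: A = 70 × 32 = 2240.00, centroid at (67.00, 16.00).
ΣA = 6880.00 mm²
ΣAx̄ = (4640.00)(16.00) + (2240.00)(67.00) = 224320.00 mm³
ΣAȳ = (4640.00)(72.50) + (2240.00)(16.00) = 372240.00 mm³
x̄ = 224320.00 / 6880.00 = 32.60 mm
ȳ = 372240.00 / 6880.00 = 54.10 mm

x̄ = 32.60 mm, ȳ = 54.10 mm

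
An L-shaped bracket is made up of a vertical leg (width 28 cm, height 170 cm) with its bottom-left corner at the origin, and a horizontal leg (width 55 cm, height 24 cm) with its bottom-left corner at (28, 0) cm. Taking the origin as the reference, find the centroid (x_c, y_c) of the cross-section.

x_c = 23.01 cm, y_c = 69.15 cm

Part | A | x̄ᵢ | ȳᵢ | A·x̄ᵢ | A·ȳᵢ
vertical leg | 4760.00 | 14.00 | 85.00 | 66640.00 | 404600.00
horizontal leg | 1320.00 | 55.50 | 12.00 | 73260.00 | 15840.00
Σ | 6080.00 |  |  | 139900.00 | 420440.00
x_c = 139900.00 / 6080.00 = 23.01 cm
y_c = 420440.00 / 6080.00 = 69.15 cm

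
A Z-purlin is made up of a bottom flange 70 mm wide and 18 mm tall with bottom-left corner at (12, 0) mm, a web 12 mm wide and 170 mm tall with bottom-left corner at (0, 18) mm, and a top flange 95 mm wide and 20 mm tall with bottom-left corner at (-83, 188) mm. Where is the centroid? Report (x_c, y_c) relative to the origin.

x_c = 0.77 mm, y_c = 114.93 mm

bottom flange: A = 70 × 18 = 1260.00, centroid at (47.00, 9.00).
web: A = 12 × 170 = 2040.00, centroid at (6.00, 103.00).
top flange: A = 95 × 20 = 1900.00, centroid at (-35.50, 198.00).
ΣA = 5200.00 mm²
ΣAx_c = (1260.00)(47.00) + (2040.00)(6.00) + (1900.00)(-35.50) = 4010.00 mm³
ΣAy_c = (1260.00)(9.00) + (2040.00)(103.00) + (1900.00)(198.00) = 597660.00 mm³
x_c = 4010.00 / 5200.00 = 0.77 mm
y_c = 597660.00 / 5200.00 = 114.93 mm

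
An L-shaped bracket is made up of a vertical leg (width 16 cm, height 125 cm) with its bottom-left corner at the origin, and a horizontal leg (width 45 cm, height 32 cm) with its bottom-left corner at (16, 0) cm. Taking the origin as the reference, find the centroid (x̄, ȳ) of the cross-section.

vertical leg: A = 16 × 125 = 2000.00, centroid at (8.00, 62.50).
horizontal leg: A = 45 × 32 = 1440.00, centroid at (38.50, 16.00).
ΣA = 3440.00 cm²
ΣAx̄ = (2000.00)(8.00) + (1440.00)(38.50) = 71440.00 cm³
ΣAȳ = (2000.00)(62.50) + (1440.00)(16.00) = 148040.00 cm³
x̄ = 71440.00 / 3440.00 = 20.77 cm
ȳ = 148040.00 / 3440.00 = 43.03 cm

x̄ = 20.77 cm, ȳ = 43.03 cm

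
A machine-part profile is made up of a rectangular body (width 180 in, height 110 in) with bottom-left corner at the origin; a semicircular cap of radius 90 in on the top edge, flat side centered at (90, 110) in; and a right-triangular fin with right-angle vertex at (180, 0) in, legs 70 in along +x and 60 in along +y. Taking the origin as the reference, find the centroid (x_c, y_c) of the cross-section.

rectangular body: A = 180 × 110 = 19800.00, centroid at (90.00, 55.00).
semicircular top: A = ½π·90² = 12723.45, centroid at (90.00, 148.20).
triangular fin: A = ½·70·60 = 2100.00, centroid at (203.33, 20.00).
ΣA = 34623.45 in²
ΣAx_c = (19800.00)(90.00) + (12723.45)(90.00) + (2100.00)(203.33) = 3354110.52 in³
ΣAy_c = (19800.00)(55.00) + (12723.45)(148.20) + (2100.00)(20.00) = 3016579.53 in³
x_c = 3354110.52 / 34623.45 = 96.87 in
y_c = 3016579.53 / 34623.45 = 87.13 in

x_c = 96.87 in, y_c = 87.13 in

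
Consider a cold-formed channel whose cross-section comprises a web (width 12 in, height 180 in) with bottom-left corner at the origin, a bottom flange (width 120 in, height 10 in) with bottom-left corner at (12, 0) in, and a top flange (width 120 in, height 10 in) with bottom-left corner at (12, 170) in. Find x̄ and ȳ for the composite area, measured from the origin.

x̄ = 40.74 in, ȳ = 90.00 in

web: A = 12 × 180 = 2160.00, centroid at (6.00, 90.00).
bottom flange: A = 120 × 10 = 1200.00, centroid at (72.00, 5.00).
top flange: A = 120 × 10 = 1200.00, centroid at (72.00, 175.00).
ΣA = 4560.00 in², ΣAx̄ = 185760.00 in³, ΣAȳ = 410400.00 in³.
x̄ = 185760.00/4560.00 = 40.74 in; ȳ = 410400.00/4560.00 = 90.00 in.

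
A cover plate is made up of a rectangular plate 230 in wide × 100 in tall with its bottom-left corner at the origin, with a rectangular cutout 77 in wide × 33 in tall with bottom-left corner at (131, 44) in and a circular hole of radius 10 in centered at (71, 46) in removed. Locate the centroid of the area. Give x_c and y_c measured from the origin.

plate: A = 230 × 100 = 23000.00, centroid at (115.00, 50.00).
hole 1: A = −(77 × 33) = -2541.00, centroid at (169.50, 60.50).
hole 2: A = −π·10² = -314.16, centroid at (71.00, 46.00).
ΣA = 20144.84 in², ΣAx_c = 2191995.19 in³, ΣAy_c = 981818.17 in³.
x_c = 2191995.19/20144.84 = 108.81 in; y_c = 981818.17/20144.84 = 48.74 in.

x_c = 108.81 in, y_c = 48.74 in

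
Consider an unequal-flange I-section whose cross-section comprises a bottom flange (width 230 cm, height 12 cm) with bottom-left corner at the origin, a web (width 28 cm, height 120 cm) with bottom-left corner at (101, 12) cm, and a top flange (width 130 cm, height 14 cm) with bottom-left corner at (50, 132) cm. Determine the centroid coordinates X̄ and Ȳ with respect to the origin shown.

bottom flange: A = 230 × 12 = 2760.00, centroid at (115.00, 6.00).
web: A = 28 × 120 = 3360.00, centroid at (115.00, 72.00).
top flange: A = 130 × 14 = 1820.00, centroid at (115.00, 139.00).
ΣA = 7940.00 cm², ΣAX̄ = 913100.00 cm³, ΣAȲ = 511460.00 cm³.
X̄ = 913100.00/7940.00 = 115.00 cm; Ȳ = 511460.00/7940.00 = 64.42 cm.

X̄ = 115.00 cm, Ȳ = 64.42 cm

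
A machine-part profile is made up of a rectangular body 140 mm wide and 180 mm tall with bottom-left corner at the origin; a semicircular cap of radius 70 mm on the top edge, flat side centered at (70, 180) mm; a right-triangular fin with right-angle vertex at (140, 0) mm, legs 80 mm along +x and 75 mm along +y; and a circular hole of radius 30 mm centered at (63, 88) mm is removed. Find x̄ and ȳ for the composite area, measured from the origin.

rectangular body: A = 140 × 180 = 25200.00, centroid at (70.00, 90.00).
semicircular top: A = ½π·70² = 7696.90, centroid at (70.00, 209.71).
triangular fin: A = ½·80·75 = 3000.00, centroid at (166.67, 25.00).
hole: A = −π·30² = -2827.43, centroid at (63.00, 88.00).
ΣA = 33069.47 mm², ΣAx̄ = 2624654.84 mm³, ΣAȳ = 3708294.89 mm³.
x̄ = 2624654.84/33069.47 = 79.37 mm; ȳ = 3708294.89/33069.47 = 112.14 mm.

x̄ = 79.37 mm, ȳ = 112.14 mm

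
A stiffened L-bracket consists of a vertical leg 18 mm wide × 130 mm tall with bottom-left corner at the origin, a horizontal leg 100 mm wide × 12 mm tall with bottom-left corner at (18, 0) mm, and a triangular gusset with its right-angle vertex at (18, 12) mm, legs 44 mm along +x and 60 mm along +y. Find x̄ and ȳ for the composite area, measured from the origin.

vertical leg: A = 18 × 130 = 2340.00, centroid at (9.00, 65.00).
horizontal leg: A = 100 × 12 = 1200.00, centroid at (68.00, 6.00).
gusset: A = ½·44·60 = 1320.00, centroid at (32.67, 32.00).
ΣA = 4860.00 mm²
ΣAx̄ = (2340.00)(9.00) + (1200.00)(68.00) + (1320.00)(32.67) = 145780.00 mm³
ΣAȳ = (2340.00)(65.00) + (1200.00)(6.00) + (1320.00)(32.00) = 201540.00 mm³
x̄ = 145780.00 / 4860.00 = 30.00 mm
ȳ = 201540.00 / 4860.00 = 41.47 mm

x̄ = 30.00 mm, ȳ = 41.47 mm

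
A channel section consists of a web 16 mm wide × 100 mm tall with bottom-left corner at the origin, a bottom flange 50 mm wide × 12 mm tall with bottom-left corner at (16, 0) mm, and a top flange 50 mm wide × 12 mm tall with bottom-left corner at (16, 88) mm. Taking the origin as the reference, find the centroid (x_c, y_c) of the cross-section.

web: A = 16 × 100 = 1600.00, centroid at (8.00, 50.00).
bottom flange: A = 50 × 12 = 600.00, centroid at (41.00, 6.00).
top flange: A = 50 × 12 = 600.00, centroid at (41.00, 94.00).
ΣA = 2800.00 mm², ΣAx_c = 62000.00 mm³, ΣAy_c = 140000.00 mm³.
x_c = 62000.00/2800.00 = 22.14 mm; y_c = 140000.00/2800.00 = 50.00 mm.

x_c = 22.14 mm, y_c = 50.00 mm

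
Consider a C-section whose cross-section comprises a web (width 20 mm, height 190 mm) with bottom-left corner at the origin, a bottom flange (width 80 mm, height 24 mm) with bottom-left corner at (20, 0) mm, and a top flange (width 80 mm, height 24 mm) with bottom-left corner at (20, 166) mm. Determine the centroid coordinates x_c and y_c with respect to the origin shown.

web: A = 20 × 190 = 3800.00, centroid at (10.00, 95.00).
bottom flange: A = 80 × 24 = 1920.00, centroid at (60.00, 12.00).
top flange: A = 80 × 24 = 1920.00, centroid at (60.00, 178.00).
ΣA = 7640.00 mm², ΣAx_c = 268400.00 mm³, ΣAy_c = 725800.00 mm³.
x_c = 268400.00/7640.00 = 35.13 mm; y_c = 725800.00/7640.00 = 95.00 mm.

x_c = 35.13 mm, y_c = 95.00 mm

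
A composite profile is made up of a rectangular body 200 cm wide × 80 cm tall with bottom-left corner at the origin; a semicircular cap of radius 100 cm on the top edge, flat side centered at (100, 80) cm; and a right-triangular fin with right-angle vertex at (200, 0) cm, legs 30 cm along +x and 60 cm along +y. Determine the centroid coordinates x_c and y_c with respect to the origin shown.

rectangular body: A = 200 × 80 = 16000.00, centroid at (100.00, 40.00).
semicircular top: A = ½π·100² = 15707.96, centroid at (100.00, 122.44).
triangular fin: A = ½·30·60 = 900.00, centroid at (210.00, 20.00).
ΣA = 32607.96 cm², ΣAx_c = 3359796.33 cm³, ΣAy_c = 2581303.73 cm³.
x_c = 3359796.33/32607.96 = 103.04 cm; y_c = 2581303.73/32607.96 = 79.16 cm.

x_c = 103.04 cm, y_c = 79.16 cm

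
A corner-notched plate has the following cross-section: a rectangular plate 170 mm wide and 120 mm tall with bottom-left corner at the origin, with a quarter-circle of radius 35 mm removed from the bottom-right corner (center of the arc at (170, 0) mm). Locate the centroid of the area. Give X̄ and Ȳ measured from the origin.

Part | A | x̄ᵢ | ȳᵢ | A·x̄ᵢ | A·ȳᵢ
plate | 20400.00 | 85.00 | 60.00 | 1734000.00 | 1224000.00
removed quarter-circle | -962.11 | 155.15 | 14.85 | -149267.50 | -14291.67
Σ | 19437.89 |  |  | 1584732.50 | 1209708.33
X̄ = 1584732.50 / 19437.89 = 81.53 mm
Ȳ = 1209708.33 / 19437.89 = 62.23 mm

X̄ = 81.53 mm, Ȳ = 62.23 mm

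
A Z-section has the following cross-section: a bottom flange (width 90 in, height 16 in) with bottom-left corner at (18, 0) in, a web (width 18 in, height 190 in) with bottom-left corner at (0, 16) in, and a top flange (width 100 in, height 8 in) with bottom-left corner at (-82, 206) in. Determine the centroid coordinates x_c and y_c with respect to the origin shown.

x_c = 16.94 in, y_c = 98.79 in

Part | A | x̄ᵢ | ȳᵢ | A·x̄ᵢ | A·ȳᵢ
bottom flange | 1440.00 | 63.00 | 8.00 | 90720.00 | 11520.00
web | 3420.00 | 9.00 | 111.00 | 30780.00 | 379620.00
top flange | 800.00 | -32.00 | 210.00 | -25600.00 | 168000.00
Σ | 5660.00 |  |  | 95900.00 | 559140.00
x_c = 95900.00 / 5660.00 = 16.94 in
y_c = 559140.00 / 5660.00 = 98.79 in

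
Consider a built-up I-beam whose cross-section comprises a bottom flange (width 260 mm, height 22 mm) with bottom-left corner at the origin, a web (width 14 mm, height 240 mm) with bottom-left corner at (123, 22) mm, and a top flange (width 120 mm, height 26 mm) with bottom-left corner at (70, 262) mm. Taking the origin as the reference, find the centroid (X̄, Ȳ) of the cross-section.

bottom flange: A = 260 × 22 = 5720.00, centroid at (130.00, 11.00).
web: A = 14 × 240 = 3360.00, centroid at (130.00, 142.00).
top flange: A = 120 × 26 = 3120.00, centroid at (130.00, 275.00).
ΣA = 12200.00 mm², ΣAX̄ = 1586000.00 mm³, ΣAȲ = 1398040.00 mm³.
X̄ = 1586000.00/12200.00 = 130.00 mm; Ȳ = 1398040.00/12200.00 = 114.59 mm.

X̄ = 130.00 mm, Ȳ = 114.59 mm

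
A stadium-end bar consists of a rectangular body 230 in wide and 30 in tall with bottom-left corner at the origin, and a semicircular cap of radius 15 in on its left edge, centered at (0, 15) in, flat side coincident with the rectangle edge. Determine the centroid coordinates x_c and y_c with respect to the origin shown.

x_c = 109.09 in, y_c = 15.00 in

rectangular body: A = 230 × 30 = 6900.00, centroid at (115.00, 15.00).
semicircular end: A = ½π·15² = 353.43, centroid at (-6.37, 15.00).
ΣA = 7253.43 in²
ΣAx_c = (6900.00)(115.00) + (353.43)(-6.37) = 791250.00 in³
ΣAy_c = (6900.00)(15.00) + (353.43)(15.00) = 108801.44 in³
x_c = 791250.00 / 7253.43 = 109.09 in
y_c = 108801.44 / 7253.43 = 15.00 in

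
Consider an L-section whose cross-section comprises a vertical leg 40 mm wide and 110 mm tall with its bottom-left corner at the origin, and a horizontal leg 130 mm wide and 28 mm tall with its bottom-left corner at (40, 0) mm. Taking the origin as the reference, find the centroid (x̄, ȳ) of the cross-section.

vertical leg: A = 40 × 110 = 4400.00, centroid at (20.00, 55.00).
horizontal leg: A = 130 × 28 = 3640.00, centroid at (105.00, 14.00).
ΣA = 8040.00 mm²
ΣAx̄ = (4400.00)(20.00) + (3640.00)(105.00) = 470200.00 mm³
ΣAȳ = (4400.00)(55.00) + (3640.00)(14.00) = 292960.00 mm³
x̄ = 470200.00 / 8040.00 = 58.48 mm
ȳ = 292960.00 / 8040.00 = 36.44 mm

x̄ = 58.48 mm, ȳ = 36.44 mm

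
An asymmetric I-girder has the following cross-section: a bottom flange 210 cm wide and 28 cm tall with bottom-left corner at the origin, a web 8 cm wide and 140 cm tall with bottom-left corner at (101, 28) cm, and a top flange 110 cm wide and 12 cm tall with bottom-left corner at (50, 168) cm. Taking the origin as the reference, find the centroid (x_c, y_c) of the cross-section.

bottom flange: A = 210 × 28 = 5880.00, centroid at (105.00, 14.00).
web: A = 8 × 140 = 1120.00, centroid at (105.00, 98.00).
top flange: A = 110 × 12 = 1320.00, centroid at (105.00, 174.00).
ΣA = 8320.00 cm², ΣAx_c = 873600.00 cm³, ΣAy_c = 421760.00 cm³.
x_c = 873600.00/8320.00 = 105.00 cm; y_c = 421760.00/8320.00 = 50.69 cm.

x_c = 105.00 cm, y_c = 50.69 cm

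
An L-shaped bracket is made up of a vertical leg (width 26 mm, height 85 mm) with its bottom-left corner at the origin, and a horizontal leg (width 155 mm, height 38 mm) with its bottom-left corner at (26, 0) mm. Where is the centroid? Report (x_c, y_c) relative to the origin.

x_c = 78.81 mm, y_c = 25.41 mm

vertical leg: A = 26 × 85 = 2210.00, centroid at (13.00, 42.50).
horizontal leg: A = 155 × 38 = 5890.00, centroid at (103.50, 19.00).
ΣA = 8100.00 mm², ΣAx_c = 638345.00 mm³, ΣAy_c = 205835.00 mm³.
x_c = 638345.00/8100.00 = 78.81 mm; y_c = 205835.00/8100.00 = 25.41 mm.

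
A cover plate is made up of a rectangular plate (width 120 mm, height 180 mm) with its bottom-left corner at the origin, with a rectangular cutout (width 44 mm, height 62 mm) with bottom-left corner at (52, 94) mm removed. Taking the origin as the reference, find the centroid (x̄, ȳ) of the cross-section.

Part | A | x̄ᵢ | ȳᵢ | A·x̄ᵢ | A·ȳᵢ
plate | 21600.00 | 60.00 | 90.00 | 1296000.00 | 1944000.00
hole | -2728.00 | 74.00 | 125.00 | -201872.00 | -341000.00
Σ | 18872.00 |  |  | 1094128.00 | 1603000.00
x̄ = 1094128.00 / 18872.00 = 57.98 mm
ȳ = 1603000.00 / 18872.00 = 84.94 mm

x̄ = 57.98 mm, ȳ = 84.94 mm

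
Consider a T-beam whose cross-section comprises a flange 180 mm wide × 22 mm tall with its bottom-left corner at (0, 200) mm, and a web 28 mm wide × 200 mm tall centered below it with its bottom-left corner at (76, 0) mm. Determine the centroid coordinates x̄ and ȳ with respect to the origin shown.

Part | A | x̄ᵢ | ȳᵢ | A·x̄ᵢ | A·ȳᵢ
web | 5600.00 | 90.00 | 100.00 | 504000.00 | 560000.00
flange | 3960.00 | 90.00 | 211.00 | 356400.00 | 835560.00
Σ | 9560.00 |  |  | 860400.00 | 1395560.00
x̄ = 860400.00 / 9560.00 = 90.00 mm
ȳ = 1395560.00 / 9560.00 = 145.98 mm

x̄ = 90.00 mm, ȳ = 145.98 mm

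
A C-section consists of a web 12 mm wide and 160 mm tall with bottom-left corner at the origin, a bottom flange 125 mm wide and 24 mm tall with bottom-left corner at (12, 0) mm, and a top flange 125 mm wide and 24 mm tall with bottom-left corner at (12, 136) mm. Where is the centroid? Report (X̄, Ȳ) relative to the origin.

Part | A | x̄ᵢ | ȳᵢ | A·x̄ᵢ | A·ȳᵢ
web | 1920.00 | 6.00 | 80.00 | 11520.00 | 153600.00
bottom flange | 3000.00 | 74.50 | 12.00 | 223500.00 | 36000.00
top flange | 3000.00 | 74.50 | 148.00 | 223500.00 | 444000.00
Σ | 7920.00 |  |  | 458520.00 | 633600.00
X̄ = 458520.00 / 7920.00 = 57.89 mm
Ȳ = 633600.00 / 7920.00 = 80.00 mm

X̄ = 57.89 mm, Ȳ = 80.00 mm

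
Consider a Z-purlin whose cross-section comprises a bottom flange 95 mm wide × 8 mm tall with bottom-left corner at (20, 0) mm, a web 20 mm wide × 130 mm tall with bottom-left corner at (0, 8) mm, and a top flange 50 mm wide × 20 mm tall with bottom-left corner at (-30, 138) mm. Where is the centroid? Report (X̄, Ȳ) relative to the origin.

X̄ = 16.58 mm, Ȳ = 78.17 mm

bottom flange: A = 95 × 8 = 760.00, centroid at (67.50, 4.00).
web: A = 20 × 130 = 2600.00, centroid at (10.00, 73.00).
top flange: A = 50 × 20 = 1000.00, centroid at (-5.00, 148.00).
ΣA = 4360.00 mm²
ΣAX̄ = (760.00)(67.50) + (2600.00)(10.00) + (1000.00)(-5.00) = 72300.00 mm³
ΣAȲ = (760.00)(4.00) + (2600.00)(73.00) + (1000.00)(148.00) = 340840.00 mm³
X̄ = 72300.00 / 4360.00 = 16.58 mm
Ȳ = 340840.00 / 4360.00 = 78.17 mm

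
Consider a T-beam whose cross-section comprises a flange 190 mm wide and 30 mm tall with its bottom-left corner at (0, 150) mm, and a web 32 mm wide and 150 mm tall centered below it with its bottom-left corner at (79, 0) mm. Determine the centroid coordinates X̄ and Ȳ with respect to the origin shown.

X̄ = 95.00 mm, Ȳ = 123.86 mm

Part | A | x̄ᵢ | ȳᵢ | A·x̄ᵢ | A·ȳᵢ
web | 4800.00 | 95.00 | 75.00 | 456000.00 | 360000.00
flange | 5700.00 | 95.00 | 165.00 | 541500.00 | 940500.00
Σ | 10500.00 |  |  | 997500.00 | 1300500.00
X̄ = 997500.00 / 10500.00 = 95.00 mm
Ȳ = 1300500.00 / 10500.00 = 123.86 mm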